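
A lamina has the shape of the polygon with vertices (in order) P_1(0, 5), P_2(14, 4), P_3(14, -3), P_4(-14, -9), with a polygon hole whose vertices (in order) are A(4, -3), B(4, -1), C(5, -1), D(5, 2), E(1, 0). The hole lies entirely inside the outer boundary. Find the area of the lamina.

Outer boundary:
P_1→P_2: (0)(4) − (14)(5) = -70
P_2→P_3: (14)(-3) − (14)(4) = -98
P_3→P_4: (14)(-9) − (-14)(-3) = -168
P_4→P_1: (-14)(5) − (0)(-9) = -70
Σ = -406
Area = |Σ|/2 = 203.
Hole:
Σ = (8) + (1) + (15) + (-2) + (-3) = 19
Area = |Σ|/2 = 9.5.
Net area = 203 − 9.5 = 193.5.

193.5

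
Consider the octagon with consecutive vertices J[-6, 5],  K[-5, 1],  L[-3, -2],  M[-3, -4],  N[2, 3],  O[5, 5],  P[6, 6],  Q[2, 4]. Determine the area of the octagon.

Apply the surveyor's formula: 2A = Σ (x_i·y_{i+1} − x_{i+1}·y_i), indices taken mod 8.
Σ = (19) + (13) + (6) + (-1) + (-5) + (0) + (12) + (34) = 78
Area = |Σ|/2 = 39.

39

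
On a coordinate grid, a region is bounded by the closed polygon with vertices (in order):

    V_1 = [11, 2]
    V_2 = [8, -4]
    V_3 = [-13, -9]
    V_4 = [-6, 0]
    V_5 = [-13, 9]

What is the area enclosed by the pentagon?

V_1→V_2: (11)(-4) − (8)(2) = -60
V_2→V_3: (8)(-9) − (-13)(-4) = -124
V_3→V_4: (-13)(0) − (-6)(-9) = -54
V_4→V_5: (-6)(9) − (-13)(0) = -54
V_5→V_1: (-13)(2) − (11)(9) = -125
Σ = -417
Area = |Σ|/2 = 208.5.

208.5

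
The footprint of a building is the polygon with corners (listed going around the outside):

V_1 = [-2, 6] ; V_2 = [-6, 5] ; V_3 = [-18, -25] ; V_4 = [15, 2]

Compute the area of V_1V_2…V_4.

V_1→V_2: (-2)(5) − (-6)(6) = 26
V_2→V_3: (-6)(-25) − (-18)(5) = 240
V_3→V_4: (-18)(2) − (15)(-25) = 339
V_4→V_1: (15)(6) − (-2)(2) = 94
Σ = 699
Area = |Σ|/2 = 349.5.

349.5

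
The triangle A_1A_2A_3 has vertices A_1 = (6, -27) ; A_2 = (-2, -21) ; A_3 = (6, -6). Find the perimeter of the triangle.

48

|A_1A_2| = √((-8)² + (6)²) = √100 = 10
|A_2A_3| = √((8)² + (15)²) = √289 = 17
|A_3A_1| = √((0)² + (-21)²) = √441 = 21
Perimeter = 10 + 17 + 21 = 48.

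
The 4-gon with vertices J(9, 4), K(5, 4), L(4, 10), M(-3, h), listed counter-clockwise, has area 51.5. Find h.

-7

The doubled signed area Σ (x_i y_{i+1} − x_{i+1} y_i) is linear in h.
With h=0 it equals 68; the coefficient of h is -5 (from the two edges through M).
So -5·h + 68 = 2·51.5 = 103 ⇒ h = -7.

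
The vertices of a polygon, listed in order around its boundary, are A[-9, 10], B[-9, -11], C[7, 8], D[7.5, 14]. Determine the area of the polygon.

216.5

Apply the shoelace formula: 2A = Σ (x_i·y_{i+1} − x_{i+1}·y_i), indices taken mod 4.
Σ = (189) + (5) + (38) + (201) = 433
Area = |Σ|/2 = 216.5.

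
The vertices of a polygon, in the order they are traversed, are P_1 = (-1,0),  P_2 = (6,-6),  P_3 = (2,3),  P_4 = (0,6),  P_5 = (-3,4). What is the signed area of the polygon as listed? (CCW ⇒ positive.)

Apply Gauss's area formula: 2A = Σ (x_i·y_{i+1} − x_{i+1}·y_i), indices taken mod 5.
Cross-terms: 6, 30, 12, 18, 4  ⇒  Σ = 70
Signed area = Σ/2 = 35 (positive ⇒ counter-clockwise traversal).

35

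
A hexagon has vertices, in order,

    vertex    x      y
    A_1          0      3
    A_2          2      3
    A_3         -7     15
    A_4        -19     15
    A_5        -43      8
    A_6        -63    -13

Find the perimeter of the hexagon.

|A_1A_2| = √((2)² + (0)²) = √4 = 2
|A_2A_3| = √((-9)² + (12)²) = √225 = 15
|A_3A_4| = √((-12)² + (0)²) = √144 = 12
|A_4A_5| = √((-24)² + (-7)²) = √625 = 25
|A_5A_6| = √((-20)² + (-21)²) = √841 = 29
|A_6A_1| = √((63)² + (16)²) = √4225 = 65
Perimeter = 2 + 15 + 12 + 25 + 29 + 65 = 148.

148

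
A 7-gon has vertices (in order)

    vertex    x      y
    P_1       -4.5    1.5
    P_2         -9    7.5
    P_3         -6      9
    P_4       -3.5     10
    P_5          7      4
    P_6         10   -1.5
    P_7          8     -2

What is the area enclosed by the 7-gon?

112.125

Apply the shoelace (surveyor's) formula: 2A = Σ (x_i·y_{i+1} − x_{i+1}·y_i), indices taken mod 7.
Cross-terms: -20.25, -36, -28.5, -84, -50.5, -8, 3  ⇒  Σ = -224.25
Area = |Σ|/2 = 112.125.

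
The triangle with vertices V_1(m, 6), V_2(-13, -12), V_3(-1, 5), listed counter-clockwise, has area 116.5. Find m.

-14

Write out the shoelace sum; only the two edges meeting at V_1 involve m:
2·Area = [((-1)·6 − m·5) + (m·(-12) − (-13)·6)] + -77
       = -17·m + -5 = 233
⇒ m = -14.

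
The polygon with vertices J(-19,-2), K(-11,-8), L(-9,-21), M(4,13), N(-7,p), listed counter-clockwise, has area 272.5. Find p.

8

Write out the shoelace sum; only the two edges meeting at N involve p:
2·Area = [(4·p − (-7)·13) + ((-7)·(-2) − (-19)·p)] + 256
       = 23·p + 361 = 545
⇒ p = 8.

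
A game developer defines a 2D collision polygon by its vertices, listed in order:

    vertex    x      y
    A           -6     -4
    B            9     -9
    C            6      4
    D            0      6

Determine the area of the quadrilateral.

Apply Gauss's area formula: 2A = Σ (x_i·y_{i+1} − x_{i+1}·y_i), indices taken mod 4.
Σ = (90) + (90) + (36) + (36) = 252
Area = |Σ|/2 = 126.

126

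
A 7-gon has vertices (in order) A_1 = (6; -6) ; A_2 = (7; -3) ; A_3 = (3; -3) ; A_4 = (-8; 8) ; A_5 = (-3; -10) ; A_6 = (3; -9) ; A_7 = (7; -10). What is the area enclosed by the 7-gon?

112

Σ = (24) + (-12) + (0) + (104) + (57) + (33) + (18) = 224
Area = |Σ|/2 = 112.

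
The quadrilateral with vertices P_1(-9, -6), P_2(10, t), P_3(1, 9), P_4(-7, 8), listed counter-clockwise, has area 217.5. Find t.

The doubled signed area Σ (x_i y_{i+1} − x_{i+1} y_i) is linear in t.
With t=0 it equals 335; the coefficient of t is -10 (from the two edges through P_2).
So -10·t + 335 = 2·217.5 = 435 ⇒ t = -10.

-10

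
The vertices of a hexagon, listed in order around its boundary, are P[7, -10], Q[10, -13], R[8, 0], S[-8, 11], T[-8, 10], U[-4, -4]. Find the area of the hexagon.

174.5

Apply the surveyor's formula: 2A = Σ (x_i·y_{i+1} − x_{i+1}·y_i), indices taken mod 6.
Cross-terms: 9, 104, 88, 8, 72, 68  ⇒  Σ = 349
Area = |Σ|/2 = 174.5.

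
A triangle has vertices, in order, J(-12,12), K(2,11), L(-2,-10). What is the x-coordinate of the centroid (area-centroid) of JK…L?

Apply Gauss's area formula. First the cross-terms c_i = x_i·y_{i+1} − x_{i+1}·y_i:
  -156, 2, -144  ⇒  2A = -298, A = -149.
Then Σ (x_i + x_{i+1})·c_i = 3576, so x̄ = 3576 / (6·(-149)) = -4.

-4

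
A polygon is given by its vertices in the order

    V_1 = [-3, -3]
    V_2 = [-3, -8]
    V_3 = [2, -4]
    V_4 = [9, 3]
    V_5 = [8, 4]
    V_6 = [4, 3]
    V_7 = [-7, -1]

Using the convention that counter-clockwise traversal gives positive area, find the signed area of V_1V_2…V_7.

Apply the shoelace (surveyor's) formula: 2A = Σ (x_i·y_{i+1} − x_{i+1}·y_i), indices taken mod 7.
Σ = (15) + (28) + (42) + (12) + (8) + (17) + (18) = 140
Signed area = Σ/2 = 70 (positive ⇒ counter-clockwise traversal).

70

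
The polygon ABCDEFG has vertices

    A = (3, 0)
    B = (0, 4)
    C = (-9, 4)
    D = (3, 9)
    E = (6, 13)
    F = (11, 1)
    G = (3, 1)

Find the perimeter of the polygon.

|AB| = √((-3)² + (4)²) = √25 = 5
|BC| = √((-9)² + (0)²) = √81 = 9
|CD| = √((12)² + (5)²) = √169 = 13
|DE| = √((3)² + (4)²) = √25 = 5
|EF| = √((5)² + (-12)²) = √169 = 13
|FG| = √((-8)² + (0)²) = √64 = 8
|GA| = √((0)² + (-1)²) = √1 = 1
Perimeter = 5 + 9 + 13 + 5 + 13 + 8 + 1 = 54.

54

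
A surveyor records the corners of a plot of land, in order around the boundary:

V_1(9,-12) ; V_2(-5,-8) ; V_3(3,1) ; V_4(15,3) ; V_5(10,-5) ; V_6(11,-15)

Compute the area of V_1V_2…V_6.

Σ = (-132) + (19) + (-6) + (-105) + (-95) + (3) = -316
Area = |Σ|/2 = 158.

158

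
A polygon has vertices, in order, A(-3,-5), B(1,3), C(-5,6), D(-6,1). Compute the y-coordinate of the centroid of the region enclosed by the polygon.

Apply the shoelace formula. First the cross-terms c_i = x_i·y_{i+1} − x_{i+1}·y_i:
  -4, 21, 31, 33  ⇒  2A = 81, A = 40.5.
Then Σ (y_i + y_{i+1})·c_i = 282, so ȳ = 282 / (6·40.5) = 94/81.

94/81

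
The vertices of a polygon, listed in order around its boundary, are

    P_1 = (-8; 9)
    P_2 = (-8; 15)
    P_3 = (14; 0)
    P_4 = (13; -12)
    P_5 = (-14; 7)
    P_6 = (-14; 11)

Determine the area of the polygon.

298.5

Apply the shoelace formula: 2A = Σ (x_i·y_{i+1} − x_{i+1}·y_i), indices taken mod 6.
Cross-terms: -48, -210, -168, -77, -56, -38  ⇒  Σ = -597
Area = |Σ|/2 = 298.5.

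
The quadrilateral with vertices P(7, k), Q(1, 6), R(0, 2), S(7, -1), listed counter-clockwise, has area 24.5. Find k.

2

The doubled signed area Σ (x_i y_{i+1} − x_{i+1} y_i) is linear in k.
With k=0 it equals 37; the coefficient of k is 6 (from the two edges through P).
So 6·k + 37 = 2·24.5 = 49 ⇒ k = 2.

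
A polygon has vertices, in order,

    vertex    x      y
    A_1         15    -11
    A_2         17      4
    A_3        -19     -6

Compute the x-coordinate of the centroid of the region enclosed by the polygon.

13/3

Apply the surveyor's formula. First the cross-terms c_i = x_i·y_{i+1} − x_{i+1}·y_i:
  247, -26, 299  ⇒  2A = 520, A = 260.
Then Σ (x_i + x_{i+1})·c_i = 6760, so x̄ = 6760 / (6·260) = 13/3.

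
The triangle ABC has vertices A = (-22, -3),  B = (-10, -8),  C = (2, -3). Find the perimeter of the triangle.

50

|AB| = √((12)² + (-5)²) = √169 = 13
|BC| = √((12)² + (5)²) = √169 = 13
|CA| = √((-24)² + (0)²) = √576 = 24
Perimeter = 13 + 13 + 24 = 50.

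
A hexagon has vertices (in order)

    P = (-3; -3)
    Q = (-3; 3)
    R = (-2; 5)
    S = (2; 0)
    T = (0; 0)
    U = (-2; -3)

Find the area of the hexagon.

20

Apply Gauss's area formula: 2A = Σ (x_i·y_{i+1} − x_{i+1}·y_i), indices taken mod 6.
Σ = (-18) + (-9) + (-10) + (0) + (0) + (-3) = -40
Area = |Σ|/2 = 20.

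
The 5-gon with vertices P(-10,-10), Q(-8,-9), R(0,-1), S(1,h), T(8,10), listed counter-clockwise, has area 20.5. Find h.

1

The doubled signed area Σ (x_i y_{i+1} − x_{i+1} y_i) is linear in h.
With h=0 it equals 49; the coefficient of h is -8 (from the two edges through S).
So -8·h + 49 = 2·20.5 = 41 ⇒ h = 1.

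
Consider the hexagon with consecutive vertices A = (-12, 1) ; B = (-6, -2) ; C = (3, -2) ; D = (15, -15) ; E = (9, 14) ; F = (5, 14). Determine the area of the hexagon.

Apply the shoelace (surveyor's) formula: 2A = Σ (x_i·y_{i+1} − x_{i+1}·y_i), indices taken mod 6.
Σ = (30) + (18) + (-15) + (345) + (56) + (173) = 607
Area = |Σ|/2 = 303.5.

303.5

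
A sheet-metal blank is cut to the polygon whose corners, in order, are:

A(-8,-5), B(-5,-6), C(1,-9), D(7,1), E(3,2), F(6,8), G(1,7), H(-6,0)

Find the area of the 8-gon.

133.5

Σ = (23) + (51) + (64) + (11) + (12) + (34) + (42) + (30) = 267
Area = |Σ|/2 = 133.5.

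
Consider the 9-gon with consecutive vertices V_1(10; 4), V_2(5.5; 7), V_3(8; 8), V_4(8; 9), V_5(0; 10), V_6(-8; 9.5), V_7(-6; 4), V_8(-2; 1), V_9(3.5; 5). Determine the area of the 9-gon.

Apply the shoelace (surveyor's) formula: 2A = Σ (x_i·y_{i+1} − x_{i+1}·y_i), indices taken mod 9.
V_1→V_2: (10)(7) − (5.5)(4) = 48
V_2→V_3: (5.5)(8) − (8)(7) = -12
V_3→V_4: (8)(9) − (8)(8) = 8
V_4→V_5: (8)(10) − (0)(9) = 80
V_5→V_6: (0)(9.5) − (-8)(10) = 80
V_6→V_7: (-8)(4) − (-6)(9.5) = 25
V_7→V_8: (-6)(1) − (-2)(4) = 2
V_8→V_9: (-2)(5) − (3.5)(1) = -13.5
V_9→V_1: (3.5)(4) − (10)(5) = -36
Σ = 181.5
Area = |Σ|/2 = 90.75.

90.75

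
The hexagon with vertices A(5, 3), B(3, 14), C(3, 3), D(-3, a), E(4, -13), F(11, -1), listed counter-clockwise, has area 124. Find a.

The doubled signed area Σ (x_i y_{i+1} − x_{i+1} y_i) is linear in a.
With a=0 it equals 253; the coefficient of a is -1 (from the two edges through D).
So -1·a + 253 = 2·124 = 248 ⇒ a = 5.

5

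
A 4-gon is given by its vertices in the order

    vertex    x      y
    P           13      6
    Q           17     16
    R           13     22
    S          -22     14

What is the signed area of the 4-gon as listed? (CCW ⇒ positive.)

312

Σ = (106) + (166) + (666) + (-314) = 624
Signed area = Σ/2 = 312 (positive ⇒ counter-clockwise traversal).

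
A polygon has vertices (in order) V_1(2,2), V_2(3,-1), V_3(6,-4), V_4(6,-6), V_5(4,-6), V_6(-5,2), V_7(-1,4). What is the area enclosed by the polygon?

Apply Gauss's area formula: 2A = Σ (x_i·y_{i+1} − x_{i+1}·y_i), indices taken mod 7.
Σ = (-8) + (-6) + (-12) + (-12) + (-22) + (-18) + (-10) = -88
Area = |Σ|/2 = 44.

44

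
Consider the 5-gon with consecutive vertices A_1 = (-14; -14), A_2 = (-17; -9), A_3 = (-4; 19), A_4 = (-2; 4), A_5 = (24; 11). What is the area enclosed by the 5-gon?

Apply the surveyor's formula: 2A = Σ (x_i·y_{i+1} − x_{i+1}·y_i), indices taken mod 5.
Σ = (-112) + (-359) + (22) + (-118) + (-182) = -749
Area = |Σ|/2 = 374.5.

374.5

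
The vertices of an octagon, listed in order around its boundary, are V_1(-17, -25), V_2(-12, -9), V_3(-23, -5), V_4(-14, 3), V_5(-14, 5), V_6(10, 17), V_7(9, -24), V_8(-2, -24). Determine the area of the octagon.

Apply the surveyor's formula: 2A = Σ (x_i·y_{i+1} − x_{i+1}·y_i), indices taken mod 8.
Cross-terms: -147, -147, -139, -28, -288, -393, -264, -358  ⇒  Σ = -1764
Area = |Σ|/2 = 882.

882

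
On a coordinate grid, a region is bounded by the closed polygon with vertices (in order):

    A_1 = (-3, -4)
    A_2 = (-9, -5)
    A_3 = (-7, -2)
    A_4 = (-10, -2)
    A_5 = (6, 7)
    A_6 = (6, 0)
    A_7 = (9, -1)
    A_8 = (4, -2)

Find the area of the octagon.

Apply the shoelace (surveyor's) formula: 2A = Σ (x_i·y_{i+1} − x_{i+1}·y_i), indices taken mod 8.
Σ = (-21) + (-17) + (-6) + (-58) + (-42) + (-6) + (-14) + (-22) = -186
Area = |Σ|/2 = 93.

93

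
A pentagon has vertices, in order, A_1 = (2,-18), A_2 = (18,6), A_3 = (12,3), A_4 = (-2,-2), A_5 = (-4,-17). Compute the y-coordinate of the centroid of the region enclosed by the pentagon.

-526/81

Apply the shoelace formula. First the cross-terms c_i = x_i·y_{i+1} − x_{i+1}·y_i:
  336, -18, -18, 26, 106  ⇒  2A = 432, A = 216.
Then Σ (y_i + y_{i+1})·c_i = -8416, so ȳ = -8416 / (6·216) = -526/81.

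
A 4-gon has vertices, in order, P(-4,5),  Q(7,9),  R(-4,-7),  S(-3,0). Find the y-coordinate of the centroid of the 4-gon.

79/30

Apply the shoelace (surveyor's) formula. First the cross-terms c_i = x_i·y_{i+1} − x_{i+1}·y_i:
  -71, -13, -21, -15  ⇒  2A = -120, A = -60.
Then Σ (y_i + y_{i+1})·c_i = -948, so ȳ = -948 / (6·(-60)) = 79/30.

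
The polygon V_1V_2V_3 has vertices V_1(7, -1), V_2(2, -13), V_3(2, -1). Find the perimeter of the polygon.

|V_1V_2| = √((-5)² + (-12)²) = √169 = 13
|V_2V_3| = √((0)² + (12)²) = √144 = 12
|V_3V_1| = √((5)² + (0)²) = √25 = 5
Perimeter = 13 + 12 + 5 = 30.

30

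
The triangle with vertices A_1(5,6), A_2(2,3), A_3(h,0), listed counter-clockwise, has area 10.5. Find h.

6

The doubled signed area Σ (x_i y_{i+1} − x_{i+1} y_i) is linear in h.
With h=0 it equals 3; the coefficient of h is 3 (from the two edges through A_3).
So 3·h + 3 = 2·10.5 = 21 ⇒ h = 6.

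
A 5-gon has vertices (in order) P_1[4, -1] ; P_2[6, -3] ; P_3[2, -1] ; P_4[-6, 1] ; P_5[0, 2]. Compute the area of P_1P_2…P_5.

Apply the shoelace formula: 2A = Σ (x_i·y_{i+1} − x_{i+1}·y_i), indices taken mod 5.
P_1→P_2: (4)(-3) − (6)(-1) = -6
P_2→P_3: (6)(-1) − (2)(-3) = 0
P_3→P_4: (2)(1) − (-6)(-1) = -4
P_4→P_5: (-6)(2) − (0)(1) = -12
P_5→P_1: (0)(-1) − (4)(2) = -8
Σ = -30
Area = |Σ|/2 = 15.

15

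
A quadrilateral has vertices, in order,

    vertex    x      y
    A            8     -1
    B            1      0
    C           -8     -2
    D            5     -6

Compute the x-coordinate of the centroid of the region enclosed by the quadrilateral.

1.36

Apply the shoelace formula. First the cross-terms c_i = x_i·y_{i+1} − x_{i+1}·y_i:
  1, -2, 58, 43  ⇒  2A = 100, A = 50.
Then Σ (x_i + x_{i+1})·c_i = 408, so x̄ = 408 / (6·50) = 1.36.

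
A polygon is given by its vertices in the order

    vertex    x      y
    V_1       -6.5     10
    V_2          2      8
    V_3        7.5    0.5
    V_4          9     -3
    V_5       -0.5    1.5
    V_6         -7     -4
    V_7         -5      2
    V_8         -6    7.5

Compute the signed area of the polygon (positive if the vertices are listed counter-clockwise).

V_1→V_2: (-6.5)(8) − (2)(10) = -72
V_2→V_3: (2)(0.5) − (7.5)(8) = -59
V_3→V_4: (7.5)(-3) − (9)(0.5) = -27
V_4→V_5: (9)(1.5) − (-0.5)(-3) = 12
V_5→V_6: (-0.5)(-4) − (-7)(1.5) = 12.5
V_6→V_7: (-7)(2) − (-5)(-4) = -34
V_7→V_8: (-5)(7.5) − (-6)(2) = -25.5
V_8→V_1: (-6)(10) − (-6.5)(7.5) = -11.25
Σ = -204.25
Signed area = Σ/2 = -102.125 (negative ⇒ clockwise traversal).

-102.125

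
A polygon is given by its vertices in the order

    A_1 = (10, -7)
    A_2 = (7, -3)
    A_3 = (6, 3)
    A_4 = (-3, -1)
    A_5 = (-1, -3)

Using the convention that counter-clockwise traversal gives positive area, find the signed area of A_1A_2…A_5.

53

Cross-terms: 19, 39, 3, 8, 37  ⇒  Σ = 106
Signed area = Σ/2 = 53 (positive ⇒ counter-clockwise traversal).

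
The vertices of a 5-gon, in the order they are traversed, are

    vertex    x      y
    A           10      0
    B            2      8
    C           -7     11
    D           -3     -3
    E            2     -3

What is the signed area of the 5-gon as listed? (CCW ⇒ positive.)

128.5

Apply the shoelace formula: 2A = Σ (x_i·y_{i+1} − x_{i+1}·y_i), indices taken mod 5.
Σ = (80) + (78) + (54) + (15) + (30) = 257
Signed area = Σ/2 = 128.5 (positive ⇒ counter-clockwise traversal).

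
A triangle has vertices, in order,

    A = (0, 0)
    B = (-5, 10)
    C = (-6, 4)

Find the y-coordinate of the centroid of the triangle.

Apply the surveyor's formula. First the cross-terms c_i = x_i·y_{i+1} − x_{i+1}·y_i:
  0, 40, 0  ⇒  2A = 40, A = 20.
Then Σ (y_i + y_{i+1})·c_i = 560, so ȳ = 560 / (6·20) = 14/3.

14/3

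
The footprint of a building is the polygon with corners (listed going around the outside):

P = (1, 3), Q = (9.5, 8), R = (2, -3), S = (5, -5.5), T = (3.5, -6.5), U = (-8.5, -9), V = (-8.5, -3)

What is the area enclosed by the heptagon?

117.25

Apply the shoelace formula: 2A = Σ (x_i·y_{i+1} − x_{i+1}·y_i), indices taken mod 7.
Σ = (-20.5) + (-44.5) + (4) + (-13.25) + (-86.75) + (-51) + (-22.5) = -234.5
Area = |Σ|/2 = 117.25.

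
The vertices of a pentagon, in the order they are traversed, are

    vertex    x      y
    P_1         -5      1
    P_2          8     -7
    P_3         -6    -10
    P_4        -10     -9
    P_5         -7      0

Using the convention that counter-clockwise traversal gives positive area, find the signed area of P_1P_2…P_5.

Apply Gauss's area formula: 2A = Σ (x_i·y_{i+1} − x_{i+1}·y_i), indices taken mod 5.
Cross-terms: 27, -122, -46, -63, -7  ⇒  Σ = -211
Signed area = Σ/2 = -105.5 (negative ⇒ clockwise traversal).

-105.5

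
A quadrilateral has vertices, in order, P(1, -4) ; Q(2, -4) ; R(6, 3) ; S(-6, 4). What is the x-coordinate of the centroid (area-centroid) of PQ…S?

Apply the shoelace formula. First the cross-terms c_i = x_i·y_{i+1} − x_{i+1}·y_i:
  4, 30, 42, 20  ⇒  2A = 96, A = 48.
Then Σ (x_i + x_{i+1})·c_i = 152, so x̄ = 152 / (6·48) = 19/36.

19/36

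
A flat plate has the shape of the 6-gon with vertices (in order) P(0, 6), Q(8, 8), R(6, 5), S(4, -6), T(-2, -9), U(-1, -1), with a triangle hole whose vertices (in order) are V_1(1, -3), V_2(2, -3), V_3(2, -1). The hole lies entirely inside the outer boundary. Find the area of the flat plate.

85.5

Outer boundary:
Apply the shoelace (surveyor's) formula: 2A = Σ (x_i·y_{i+1} − x_{i+1}·y_i), indices taken mod 6.
P→Q: (0)(8) − (8)(6) = -48
Q→R: (8)(5) − (6)(8) = -8
R→S: (6)(-6) − (4)(5) = -56
S→T: (4)(-9) − (-2)(-6) = -48
T→U: (-2)(-1) − (-1)(-9) = -7
U→P: (-1)(6) − (0)(-1) = -6
Σ = -173
Area = |Σ|/2 = 86.5.
Hole:
Apply the shoelace formula: 2A = Σ (x_i·y_{i+1} − x_{i+1}·y_i), indices taken mod 3.
Cross-terms: 3, 4, -5  ⇒  Σ = 2
Area = |Σ|/2 = 1.
Net area = 86.5 − 1 = 85.5.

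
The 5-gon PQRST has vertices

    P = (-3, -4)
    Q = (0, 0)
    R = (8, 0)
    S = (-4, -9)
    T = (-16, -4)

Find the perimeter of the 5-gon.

54

|PQ| = √((3)² + (4)²) = √25 = 5
|QR| = √((8)² + (0)²) = √64 = 8
|RS| = √((-12)² + (-9)²) = √225 = 15
|ST| = √((-12)² + (5)²) = √169 = 13
|TP| = √((13)² + (0)²) = √169 = 13
Perimeter = 5 + 8 + 15 + 13 + 13 = 54.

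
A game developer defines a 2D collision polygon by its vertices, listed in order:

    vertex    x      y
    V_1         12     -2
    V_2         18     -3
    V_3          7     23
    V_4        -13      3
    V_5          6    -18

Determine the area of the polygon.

Apply the shoelace formula: 2A = Σ (x_i·y_{i+1} − x_{i+1}·y_i), indices taken mod 5.
Σ = (0) + (435) + (320) + (216) + (204) = 1175
Area = |Σ|/2 = 587.5.

587.5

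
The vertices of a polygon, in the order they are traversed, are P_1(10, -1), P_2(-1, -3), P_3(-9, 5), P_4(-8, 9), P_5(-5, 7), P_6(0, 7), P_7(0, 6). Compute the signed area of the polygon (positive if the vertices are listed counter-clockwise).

-105

Apply the shoelace formula: 2A = Σ (x_i·y_{i+1} − x_{i+1}·y_i), indices taken mod 7.
Σ = (-31) + (-32) + (-41) + (-11) + (-35) + (0) + (-60) = -210
Signed area = Σ/2 = -105 (negative ⇒ clockwise traversal).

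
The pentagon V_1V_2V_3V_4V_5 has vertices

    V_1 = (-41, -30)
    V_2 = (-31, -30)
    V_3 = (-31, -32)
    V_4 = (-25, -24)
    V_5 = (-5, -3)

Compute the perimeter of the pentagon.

|V_1V_2| = √((10)² + (0)²) = √100 = 10
|V_2V_3| = √((0)² + (-2)²) = √4 = 2
|V_3V_4| = √((6)² + (8)²) = √100 = 10
|V_4V_5| = √((20)² + (21)²) = √841 = 29
|V_5V_1| = √((-36)² + (-27)²) = √2025 = 45
Perimeter = 10 + 2 + 10 + 29 + 45 = 96.

96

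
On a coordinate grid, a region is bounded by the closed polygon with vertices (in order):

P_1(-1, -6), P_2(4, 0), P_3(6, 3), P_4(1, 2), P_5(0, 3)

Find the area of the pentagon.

25.5

Apply Gauss's area formula: 2A = Σ (x_i·y_{i+1} − x_{i+1}·y_i), indices taken mod 5.
Σ = (24) + (12) + (9) + (3) + (3) = 51
Area = |Σ|/2 = 25.5.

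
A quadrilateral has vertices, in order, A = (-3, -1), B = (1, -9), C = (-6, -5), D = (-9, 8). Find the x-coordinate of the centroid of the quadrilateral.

Apply the surveyor's formula. First the cross-terms c_i = x_i·y_{i+1} − x_{i+1}·y_i:
  28, -59, -93, 33  ⇒  2A = -91, A = -45.5.
Then Σ (x_i + x_{i+1})·c_i = 1238, so x̄ = 1238 / (6·(-45.5)) = -1238/273.

-1238/273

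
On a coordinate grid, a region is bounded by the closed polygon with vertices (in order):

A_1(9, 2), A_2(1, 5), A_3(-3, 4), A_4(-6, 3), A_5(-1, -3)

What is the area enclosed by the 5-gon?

Cross-terms: 43, 19, 15, 21, 25  ⇒  Σ = 123
Area = |Σ|/2 = 61.5.

61.5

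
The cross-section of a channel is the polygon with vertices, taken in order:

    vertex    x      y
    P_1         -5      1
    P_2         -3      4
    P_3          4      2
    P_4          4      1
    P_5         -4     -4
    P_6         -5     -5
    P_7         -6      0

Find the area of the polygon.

45.5

Apply the shoelace formula: 2A = Σ (x_i·y_{i+1} − x_{i+1}·y_i), indices taken mod 7.
Σ = (-17) + (-22) + (-4) + (-12) + (0) + (-30) + (-6) = -91
Area = |Σ|/2 = 45.5.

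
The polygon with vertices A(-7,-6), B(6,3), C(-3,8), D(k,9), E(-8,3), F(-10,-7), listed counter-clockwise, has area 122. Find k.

-6

Write out the shoelace sum; only the two edges meeting at D involve k:
2·Area = [((-3)·9 − k·8) + (k·3 − (-8)·9)] + 169
       = -5·k + 214 = 244
⇒ k = -6.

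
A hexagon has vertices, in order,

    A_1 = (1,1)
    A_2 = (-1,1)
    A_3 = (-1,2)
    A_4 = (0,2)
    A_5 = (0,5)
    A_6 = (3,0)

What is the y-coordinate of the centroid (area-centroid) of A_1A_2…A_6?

Apply the shoelace formula. First the cross-terms c_i = x_i·y_{i+1} − x_{i+1}·y_i:
  2, -1, -2, 0, -15, 3  ⇒  2A = -13, A = -6.5.
Then Σ (y_i + y_{i+1})·c_i = -79, so ȳ = -79 / (6·(-6.5)) = 79/39.

79/39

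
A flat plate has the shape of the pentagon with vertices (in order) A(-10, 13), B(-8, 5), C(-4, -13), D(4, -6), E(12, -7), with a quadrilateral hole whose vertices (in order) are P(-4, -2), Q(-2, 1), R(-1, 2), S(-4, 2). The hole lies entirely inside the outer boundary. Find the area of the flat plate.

Outer boundary:
Apply the surveyor's formula: 2A = Σ (x_i·y_{i+1} − x_{i+1}·y_i), indices taken mod 5.
A→B: (-10)(5) − (-8)(13) = 54
B→C: (-8)(-13) − (-4)(5) = 124
C→D: (-4)(-6) − (4)(-13) = 76
D→E: (4)(-7) − (12)(-6) = 44
E→A: (12)(13) − (-10)(-7) = 86
Σ = 384
Area = |Σ|/2 = 192.
Hole:
Cross-terms: -8, -3, 6, 16  ⇒  Σ = 11
Area = |Σ|/2 = 5.5.
Net area = 192 − 5.5 = 186.5.

186.5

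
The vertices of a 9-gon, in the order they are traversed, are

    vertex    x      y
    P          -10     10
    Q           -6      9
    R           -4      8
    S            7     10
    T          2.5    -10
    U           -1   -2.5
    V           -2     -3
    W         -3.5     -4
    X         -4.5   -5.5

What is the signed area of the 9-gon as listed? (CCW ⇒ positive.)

-176.25

Apply the surveyor's formula: 2A = Σ (x_i·y_{i+1} − x_{i+1}·y_i), indices taken mod 9.
Cross-terms: -30, -12, -96, -95, -16.25, -2, -2.5, 1.25, -100  ⇒  Σ = -352.5
Signed area = Σ/2 = -176.25 (negative ⇒ clockwise traversal).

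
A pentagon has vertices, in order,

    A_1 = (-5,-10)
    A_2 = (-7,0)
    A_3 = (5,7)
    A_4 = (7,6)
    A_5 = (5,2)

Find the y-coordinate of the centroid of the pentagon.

Apply the shoelace (surveyor's) formula. First the cross-terms c_i = x_i·y_{i+1} − x_{i+1}·y_i:
  -70, -49, -19, -16, -40  ⇒  2A = -194, A = -97.
Then Σ (y_i + y_{i+1})·c_i = 302, so ȳ = 302 / (6·(-97)) = -151/291.

-151/291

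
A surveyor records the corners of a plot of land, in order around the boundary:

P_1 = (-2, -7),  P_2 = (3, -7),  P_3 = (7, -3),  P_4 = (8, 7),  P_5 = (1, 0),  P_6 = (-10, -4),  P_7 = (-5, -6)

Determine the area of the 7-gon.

Apply the shoelace formula: 2A = Σ (x_i·y_{i+1} − x_{i+1}·y_i), indices taken mod 7.
Cross-terms: 35, 40, 73, -7, -4, 40, 23  ⇒  Σ = 200
Area = |Σ|/2 = 100.

100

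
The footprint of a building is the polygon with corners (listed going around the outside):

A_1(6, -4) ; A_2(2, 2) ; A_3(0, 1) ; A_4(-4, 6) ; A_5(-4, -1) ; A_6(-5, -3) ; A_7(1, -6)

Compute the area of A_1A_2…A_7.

63

Apply the shoelace formula: 2A = Σ (x_i·y_{i+1} − x_{i+1}·y_i), indices taken mod 7.
Cross-terms: 20, 2, 4, 28, 7, 33, 32  ⇒  Σ = 126
Area = |Σ|/2 = 63.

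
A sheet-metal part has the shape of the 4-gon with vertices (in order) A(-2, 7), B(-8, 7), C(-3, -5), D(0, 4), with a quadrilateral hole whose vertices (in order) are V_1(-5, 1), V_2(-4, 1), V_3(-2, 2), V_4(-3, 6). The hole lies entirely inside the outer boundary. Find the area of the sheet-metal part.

42.5

Outer boundary:
A→B: (-2)(7) − (-8)(7) = 42
B→C: (-8)(-5) − (-3)(7) = 61
C→D: (-3)(4) − (0)(-5) = -12
D→A: (0)(7) − (-2)(4) = 8
Σ = 99
Area = |Σ|/2 = 49.5.
Hole:
Cross-terms: -1, -6, -6, 27  ⇒  Σ = 14
Area = |Σ|/2 = 7.
Net area = 49.5 − 7 = 42.5.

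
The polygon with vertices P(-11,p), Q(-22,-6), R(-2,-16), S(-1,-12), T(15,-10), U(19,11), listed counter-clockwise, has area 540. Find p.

0

The doubled signed area Σ (x_i y_{i+1} − x_{i+1} y_i) is linear in p.
With p=0 it equals 1080; the coefficient of p is 41 (from the two edges through P).
So 41·p + 1080 = 2·540 = 1080 ⇒ p = 0.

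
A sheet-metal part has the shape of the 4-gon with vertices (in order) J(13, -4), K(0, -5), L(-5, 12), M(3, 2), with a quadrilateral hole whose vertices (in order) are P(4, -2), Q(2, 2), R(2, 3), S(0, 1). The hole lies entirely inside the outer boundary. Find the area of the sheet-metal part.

81

Outer boundary:
Σ = (-65) + (-25) + (-46) + (-38) = -174
Area = |Σ|/2 = 87.
Hole:
Apply the surveyor's formula: 2A = Σ (x_i·y_{i+1} − x_{i+1}·y_i), indices taken mod 4.
P→Q: (4)(2) − (2)(-2) = 12
Q→R: (2)(3) − (2)(2) = 2
R→S: (2)(1) − (0)(3) = 2
S→P: (0)(-2) − (4)(1) = -4
Σ = 12
Area = |Σ|/2 = 6.
Net area = 87 − 6 = 81.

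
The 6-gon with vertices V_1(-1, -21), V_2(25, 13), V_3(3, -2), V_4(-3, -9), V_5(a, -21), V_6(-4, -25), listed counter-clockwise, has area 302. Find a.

-11

The doubled signed area Σ (x_i y_{i+1} − x_{i+1} y_i) is linear in a.
With a=0 it equals 428; the coefficient of a is -16 (from the two edges through V_5).
So -16·a + 428 = 2·302 = 604 ⇒ a = -11.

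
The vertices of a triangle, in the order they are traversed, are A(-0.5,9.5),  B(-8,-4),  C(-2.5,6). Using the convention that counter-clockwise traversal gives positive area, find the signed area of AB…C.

-0.375

Σ = (78) + (-58) + (-20.75) = -0.75
Signed area = Σ/2 = -0.375 (negative ⇒ clockwise traversal).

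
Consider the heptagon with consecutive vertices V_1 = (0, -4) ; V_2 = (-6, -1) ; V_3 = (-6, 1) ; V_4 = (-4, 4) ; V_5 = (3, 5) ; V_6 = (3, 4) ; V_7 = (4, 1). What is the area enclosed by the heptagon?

60

Apply the shoelace (surveyor's) formula: 2A = Σ (x_i·y_{i+1} − x_{i+1}·y_i), indices taken mod 7.
Σ = (-24) + (-12) + (-20) + (-32) + (-3) + (-13) + (-16) = -120
Area = |Σ|/2 = 60.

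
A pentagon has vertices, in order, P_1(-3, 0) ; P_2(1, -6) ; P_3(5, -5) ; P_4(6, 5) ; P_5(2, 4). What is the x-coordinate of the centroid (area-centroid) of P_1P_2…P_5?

Apply Gauss's area formula. First the cross-terms c_i = x_i·y_{i+1} − x_{i+1}·y_i:
  18, 25, 55, 14, 12  ⇒  2A = 124, A = 62.
Then Σ (x_i + x_{i+1})·c_i = 819, so x̄ = 819 / (6·62) = 273/124.

273/124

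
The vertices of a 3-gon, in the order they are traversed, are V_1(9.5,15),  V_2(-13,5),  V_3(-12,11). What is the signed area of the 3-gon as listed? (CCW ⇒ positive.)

V_1→V_2: (9.5)(5) − (-13)(15) = 242.5
V_2→V_3: (-13)(11) − (-12)(5) = -83
V_3→V_1: (-12)(15) − (9.5)(11) = -284.5
Σ = -125
Signed area = Σ/2 = -62.5 (negative ⇒ clockwise traversal).

-62.5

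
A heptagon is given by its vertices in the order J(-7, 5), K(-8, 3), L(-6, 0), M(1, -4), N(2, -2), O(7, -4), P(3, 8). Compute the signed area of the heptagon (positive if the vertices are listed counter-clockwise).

106

Apply Gauss's area formula: 2A = Σ (x_i·y_{i+1} − x_{i+1}·y_i), indices taken mod 7.
Cross-terms: 19, 18, 24, 6, 6, 68, 71  ⇒  Σ = 212
Signed area = Σ/2 = 106 (positive ⇒ counter-clockwise traversal).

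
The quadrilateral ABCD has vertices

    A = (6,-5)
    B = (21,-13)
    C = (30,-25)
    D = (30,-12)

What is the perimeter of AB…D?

|AB| = √((15)² + (-8)²) = √289 = 17
|BC| = √((9)² + (-12)²) = √225 = 15
|CD| = √((0)² + (13)²) = √169 = 13
|DA| = √((-24)² + (7)²) = √625 = 25
Perimeter = 17 + 15 + 13 + 25 = 70.

70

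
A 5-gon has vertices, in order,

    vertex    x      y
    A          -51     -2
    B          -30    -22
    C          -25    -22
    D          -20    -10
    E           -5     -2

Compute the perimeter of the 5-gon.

110

|AB| = √((21)² + (-20)²) = √841 = 29
|BC| = √((5)² + (0)²) = √25 = 5
|CD| = √((5)² + (12)²) = √169 = 13
|DE| = √((15)² + (8)²) = √289 = 17
|EA| = √((-46)² + (0)²) = √2116 = 46
Perimeter = 29 + 5 + 13 + 17 + 46 = 110.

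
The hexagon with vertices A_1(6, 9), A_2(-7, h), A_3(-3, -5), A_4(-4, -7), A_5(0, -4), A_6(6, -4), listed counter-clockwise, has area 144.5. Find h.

The doubled signed area Σ (x_i y_{i+1} − x_{i+1} y_i) is linear in h.
With h=0 it equals 217; the coefficient of h is 9 (from the two edges through A_2).
So 9·h + 217 = 2·144.5 = 289 ⇒ h = 8.

8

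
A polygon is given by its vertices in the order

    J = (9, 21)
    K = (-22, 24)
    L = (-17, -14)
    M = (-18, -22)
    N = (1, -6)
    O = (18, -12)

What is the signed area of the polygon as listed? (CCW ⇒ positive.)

Apply the shoelace formula: 2A = Σ (x_i·y_{i+1} − x_{i+1}·y_i), indices taken mod 6.
Cross-terms: 678, 716, 122, 130, 96, 486  ⇒  Σ = 2228
Signed area = Σ/2 = 1114 (positive ⇒ counter-clockwise traversal).

1114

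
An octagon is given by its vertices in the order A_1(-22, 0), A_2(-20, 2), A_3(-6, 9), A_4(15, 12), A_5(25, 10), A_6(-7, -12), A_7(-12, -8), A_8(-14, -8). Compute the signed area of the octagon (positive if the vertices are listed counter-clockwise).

-539.5

Apply the shoelace formula: 2A = Σ (x_i·y_{i+1} − x_{i+1}·y_i), indices taken mod 8.
Σ = (-44) + (-168) + (-207) + (-150) + (-230) + (-88) + (-16) + (-176) = -1079
Signed area = Σ/2 = -539.5 (negative ⇒ clockwise traversal).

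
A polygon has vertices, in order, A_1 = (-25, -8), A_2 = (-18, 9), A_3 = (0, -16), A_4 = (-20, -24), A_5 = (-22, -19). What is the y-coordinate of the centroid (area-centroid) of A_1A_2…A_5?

Apply the shoelace formula. First the cross-terms c_i = x_i·y_{i+1} − x_{i+1}·y_i:
  -369, 288, -320, -148, -299  ⇒  2A = -848, A = -424.
Then Σ (y_i + y_{i+1})·c_i = 24852, so ȳ = 24852 / (6·(-424)) = -2071/212.

-2071/212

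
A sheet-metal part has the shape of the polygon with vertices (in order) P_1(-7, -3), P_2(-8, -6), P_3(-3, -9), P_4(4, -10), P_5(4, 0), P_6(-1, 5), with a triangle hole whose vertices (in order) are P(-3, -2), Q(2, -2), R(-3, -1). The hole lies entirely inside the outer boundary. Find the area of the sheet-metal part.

Outer boundary:
Apply the surveyor's formula: 2A = Σ (x_i·y_{i+1} − x_{i+1}·y_i), indices taken mod 6.
P_1→P_2: (-7)(-6) − (-8)(-3) = 18
P_2→P_3: (-8)(-9) − (-3)(-6) = 54
P_3→P_4: (-3)(-10) − (4)(-9) = 66
P_4→P_5: (4)(0) − (4)(-10) = 40
P_5→P_6: (4)(5) − (-1)(0) = 20
P_6→P_1: (-1)(-3) − (-7)(5) = 38
Σ = 236
Area = |Σ|/2 = 118.
Hole:
Apply the shoelace (surveyor's) formula: 2A = Σ (x_i·y_{i+1} − x_{i+1}·y_i), indices taken mod 3.
Cross-terms: 10, -8, 3  ⇒  Σ = 5
Area = |Σ|/2 = 2.5.
Net area = 118 − 2.5 = 115.5.

115.5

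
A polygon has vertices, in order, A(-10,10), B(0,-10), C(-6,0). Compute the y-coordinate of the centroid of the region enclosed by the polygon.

0

Apply the shoelace (surveyor's) formula. First the cross-terms c_i = x_i·y_{i+1} − x_{i+1}·y_i:
  100, -60, -60  ⇒  2A = -20, A = -10.
Then Σ (y_i + y_{i+1})·c_i = 0, so ȳ = 0 / (6·(-10)) = 0.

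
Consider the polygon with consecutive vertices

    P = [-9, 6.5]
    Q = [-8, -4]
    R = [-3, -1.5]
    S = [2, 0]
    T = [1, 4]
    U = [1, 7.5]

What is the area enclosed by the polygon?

88.25

Apply the surveyor's formula: 2A = Σ (x_i·y_{i+1} − x_{i+1}·y_i), indices taken mod 6.
Cross-terms: 88, 0, 3, 8, 3.5, 74  ⇒  Σ = 176.5
Area = |Σ|/2 = 88.25.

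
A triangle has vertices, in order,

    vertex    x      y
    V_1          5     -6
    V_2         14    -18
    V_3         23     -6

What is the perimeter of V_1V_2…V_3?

|V_1V_2| = √((9)² + (-12)²) = √225 = 15
|V_2V_3| = √((9)² + (12)²) = √225 = 15
|V_3V_1| = √((-18)² + (0)²) = √324 = 18
Perimeter = 15 + 15 + 18 = 48.

48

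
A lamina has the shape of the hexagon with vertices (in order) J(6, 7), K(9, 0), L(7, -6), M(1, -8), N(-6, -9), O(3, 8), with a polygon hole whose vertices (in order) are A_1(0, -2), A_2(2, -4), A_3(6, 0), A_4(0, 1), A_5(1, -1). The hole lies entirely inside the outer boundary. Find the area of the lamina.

120.5

Outer boundary:
Σ = (-63) + (-54) + (-50) + (-57) + (-21) + (-27) = -272
Area = |Σ|/2 = 136.
Hole:
Σ = (4) + (24) + (6) + (-1) + (-2) = 31
Area = |Σ|/2 = 15.5.
Net area = 136 − 15.5 = 120.5.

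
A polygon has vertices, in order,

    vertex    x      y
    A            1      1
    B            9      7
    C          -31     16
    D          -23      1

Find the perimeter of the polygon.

92

|AB| = √((8)² + (6)²) = √100 = 10
|BC| = √((-40)² + (9)²) = √1681 = 41
|CD| = √((8)² + (-15)²) = √289 = 17
|DA| = √((24)² + (0)²) = √576 = 24
Perimeter = 10 + 41 + 17 + 24 = 92.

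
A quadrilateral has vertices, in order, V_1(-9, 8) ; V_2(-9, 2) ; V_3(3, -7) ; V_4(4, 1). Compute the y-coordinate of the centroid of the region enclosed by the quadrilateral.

Apply Gauss's area formula. First the cross-terms c_i = x_i·y_{i+1} − x_{i+1}·y_i:
  54, 57, 31, 41  ⇒  2A = 183, A = 91.5.
Then Σ (y_i + y_{i+1})·c_i = 438, so ȳ = 438 / (6·91.5) = 146/183.

146/183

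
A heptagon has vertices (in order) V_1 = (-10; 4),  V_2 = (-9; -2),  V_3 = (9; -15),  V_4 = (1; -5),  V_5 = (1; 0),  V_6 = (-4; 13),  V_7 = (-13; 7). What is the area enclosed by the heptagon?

Apply the shoelace (surveyor's) formula: 2A = Σ (x_i·y_{i+1} − x_{i+1}·y_i), indices taken mod 7.
Σ = (56) + (153) + (-30) + (5) + (13) + (141) + (18) = 356
Area = |Σ|/2 = 178.

178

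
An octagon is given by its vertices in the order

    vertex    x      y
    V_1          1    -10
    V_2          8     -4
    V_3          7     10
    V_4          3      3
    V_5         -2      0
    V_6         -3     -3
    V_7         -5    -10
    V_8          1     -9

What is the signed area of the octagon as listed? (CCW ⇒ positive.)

Cross-terms: 76, 108, -9, 6, 6, 15, 55, -1  ⇒  Σ = 256
Signed area = Σ/2 = 128 (positive ⇒ counter-clockwise traversal).

128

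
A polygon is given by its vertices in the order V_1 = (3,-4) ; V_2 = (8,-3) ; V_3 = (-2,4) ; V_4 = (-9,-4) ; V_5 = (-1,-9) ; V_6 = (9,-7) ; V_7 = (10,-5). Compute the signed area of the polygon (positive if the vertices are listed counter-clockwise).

Σ = (23) + (26) + (44) + (77) + (88) + (25) + (-25) = 258
Signed area = Σ/2 = 129 (positive ⇒ counter-clockwise traversal).

129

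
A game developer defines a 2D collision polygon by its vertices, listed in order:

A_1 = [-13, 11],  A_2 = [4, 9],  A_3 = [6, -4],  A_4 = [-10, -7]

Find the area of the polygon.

Apply the shoelace (surveyor's) formula: 2A = Σ (x_i·y_{i+1} − x_{i+1}·y_i), indices taken mod 4.
Σ = (-161) + (-70) + (-82) + (-201) = -514
Area = |Σ|/2 = 257.

257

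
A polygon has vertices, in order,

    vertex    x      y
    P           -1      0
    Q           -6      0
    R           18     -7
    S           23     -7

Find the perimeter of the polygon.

60

|PQ| = √((-5)² + (0)²) = √25 = 5
|QR| = √((24)² + (-7)²) = √625 = 25
|RS| = √((5)² + (0)²) = √25 = 5
|SP| = √((-24)² + (7)²) = √625 = 25
Perimeter = 5 + 25 + 5 + 25 = 60.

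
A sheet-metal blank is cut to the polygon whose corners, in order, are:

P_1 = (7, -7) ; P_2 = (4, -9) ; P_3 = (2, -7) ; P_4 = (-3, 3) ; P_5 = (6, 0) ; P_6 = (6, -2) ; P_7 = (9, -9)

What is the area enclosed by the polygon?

Apply the shoelace (surveyor's) formula: 2A = Σ (x_i·y_{i+1} − x_{i+1}·y_i), indices taken mod 7.
Cross-terms: -35, -10, -15, -18, -12, -36, 0  ⇒  Σ = -126
Area = |Σ|/2 = 63.

63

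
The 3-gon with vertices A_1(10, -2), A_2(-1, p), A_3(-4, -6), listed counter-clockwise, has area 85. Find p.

7

Write out the shoelace sum; only the two edges meeting at A_2 involve p:
2·Area = [(10·p − (-1)·(-2)) + ((-1)·(-6) − (-4)·p)] + 68
       = 14·p + 72 = 170
⇒ p = 7.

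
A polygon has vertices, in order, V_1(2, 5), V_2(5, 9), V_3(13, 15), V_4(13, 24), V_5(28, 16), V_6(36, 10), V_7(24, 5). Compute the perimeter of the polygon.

|V_1V_2| = √((3)² + (4)²) = √25 = 5
|V_2V_3| = √((8)² + (6)²) = √100 = 10
|V_3V_4| = √((0)² + (9)²) = √81 = 9
|V_4V_5| = √((15)² + (-8)²) = √289 = 17
|V_5V_6| = √((8)² + (-6)²) = √100 = 10
|V_6V_7| = √((-12)² + (-5)²) = √169 = 13
|V_7V_1| = √((-22)² + (0)²) = √484 = 22
Perimeter = 5 + 10 + 9 + 17 + 10 + 13 + 22 = 86.

86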